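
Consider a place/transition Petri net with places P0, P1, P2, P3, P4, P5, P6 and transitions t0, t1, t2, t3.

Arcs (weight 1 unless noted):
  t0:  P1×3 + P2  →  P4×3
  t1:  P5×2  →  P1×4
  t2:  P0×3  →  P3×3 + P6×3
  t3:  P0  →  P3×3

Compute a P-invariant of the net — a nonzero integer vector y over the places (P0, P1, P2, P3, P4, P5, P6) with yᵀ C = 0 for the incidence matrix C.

Incidence matrix C (rows=places, cols=transitions):
       t0   t1   t2   t3
   P0   0    0   -3   -1
   P1  -3    4    0    0
   P2  -1    0    0    0
   P3   0    0    3    3
   P4   3    0    0    0
   P5   0   -2    0    0
   P6   0    0    3    0

Candidate y = [0, 0, 3, 0, 1, 0, 0]; check y·C column-wise:
  col t0: 0·-3 + 3·-1 + 1·3 = 0
  col t1: 0·4 + 3·0 + 1·0 + 0·-2 = 0
  col t2: 0·-3 + 3·0 + 0·3 + 1·0 + 0·3 = 0
  col t3: 0·-1 + 3·0 + 0·3 + 1·0 = 0

y = (P0:0, P1:0, P2:3, P3:0, P4:1, P5:0, P6:0)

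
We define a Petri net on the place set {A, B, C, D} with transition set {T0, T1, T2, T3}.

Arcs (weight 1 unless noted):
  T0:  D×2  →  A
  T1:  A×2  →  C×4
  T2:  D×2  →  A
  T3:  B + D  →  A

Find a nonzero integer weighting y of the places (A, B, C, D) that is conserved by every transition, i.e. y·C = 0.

Incidence matrix C (rows=places, cols=transitions):
       T0   T1   T2   T3
    A   1   -2    1    1
    B   0    0    0   -1
    C   0    4    0    0
    D  -2    0   -2   -1

Candidate y = [2, 1, 1, 1]; check y·C column-wise:
  col T0: 2·1 + 1·0 + 1·0 + 1·-2 = 0
  col T1: 2·-2 + 1·0 + 1·4 + 1·0 = 0
  col T2: 2·1 + 1·0 + 1·0 + 1·-2 = 0
  col T3: 2·1 + 1·-1 + 1·0 + 1·-1 = 0

y = (A:2, B:1, C:1, D:1)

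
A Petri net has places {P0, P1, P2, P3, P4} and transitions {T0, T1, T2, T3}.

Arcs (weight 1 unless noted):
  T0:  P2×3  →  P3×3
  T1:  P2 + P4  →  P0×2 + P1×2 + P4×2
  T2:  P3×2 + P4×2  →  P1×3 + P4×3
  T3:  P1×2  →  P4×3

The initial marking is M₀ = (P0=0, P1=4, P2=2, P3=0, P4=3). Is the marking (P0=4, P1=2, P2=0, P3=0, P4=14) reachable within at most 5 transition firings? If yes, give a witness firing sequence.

YES — reachable via ⟨T1, T1, T3, T3, T3⟩ (5 firings)

step 1: fire T1:  (P0=0, P1=4, P2=2, P3=0, P4=3) → (P0=2, P1=6, P2=1, P3=0, P4=4)
step 2: fire T1:  (P0=2, P1=6, P2=1, P3=0, P4=4) → (P0=4, P1=8, P2=0, P3=0, P4=5)
step 3: fire T3:  (P0=4, P1=8, P2=0, P3=0, P4=5) → (P0=4, P1=6, P2=0, P3=0, P4=8)
step 4: fire T3:  (P0=4, P1=6, P2=0, P3=0, P4=8) → (P0=4, P1=4, P2=0, P3=0, P4=11)
step 5: fire T3:  (P0=4, P1=4, P2=0, P3=0, P4=11) → (P0=4, P1=2, P2=0, P3=0, P4=14)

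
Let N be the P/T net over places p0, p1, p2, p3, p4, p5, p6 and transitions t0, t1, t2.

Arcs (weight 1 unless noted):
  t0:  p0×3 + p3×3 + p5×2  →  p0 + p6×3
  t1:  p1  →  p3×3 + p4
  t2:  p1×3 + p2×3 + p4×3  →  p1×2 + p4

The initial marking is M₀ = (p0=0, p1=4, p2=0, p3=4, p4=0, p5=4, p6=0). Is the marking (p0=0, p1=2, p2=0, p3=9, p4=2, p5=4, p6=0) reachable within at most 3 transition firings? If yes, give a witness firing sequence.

NO — not reachable within 3 firings

depth 0: 1 marking
depth 1: 2 markings reached so far
depth 2: 3 markings reached so far
depth 3: 4 markings reached so far
target is not among the 4 markings reachable within 3 steps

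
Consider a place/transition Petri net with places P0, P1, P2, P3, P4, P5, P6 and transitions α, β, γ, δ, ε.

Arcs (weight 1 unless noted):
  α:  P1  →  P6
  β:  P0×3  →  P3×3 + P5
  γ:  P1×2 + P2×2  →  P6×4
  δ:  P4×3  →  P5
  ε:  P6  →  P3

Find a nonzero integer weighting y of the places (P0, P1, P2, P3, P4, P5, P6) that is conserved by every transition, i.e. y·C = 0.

y = (P0:1, P1:0, P2:0, P3:0, P4:1, P5:3, P6:0)

Incidence matrix C (rows=places, cols=transitions):
        α    β    γ    δ    ε
   P0   0   -3    0    0    0
   P1  -1    0   -2    0    0
   P2   0    0   -2    0    0
   P3   0    3    0    0    1
   P4   0    0    0   -3    0
   P5   0    1    0    1    0
   P6   1    0    4    0   -1

Candidate y = [1, 0, 0, 0, 1, 3, 0]; check y·C column-wise:
  col α: 1·0 + 0·-1 + 1·0 + 3·0 + 0·1 = 0
  col β: 1·-3 + 0·3 + 1·0 + 3·1 = 0
  col γ: 1·0 + 0·-2 + 0·-2 + 1·0 + 3·0 + 0·4 = 0
  col δ: 1·0 + 1·-3 + 3·1 = 0
  col ε: 1·0 + 0·1 + 1·0 + 3·0 + 0·-1 = 0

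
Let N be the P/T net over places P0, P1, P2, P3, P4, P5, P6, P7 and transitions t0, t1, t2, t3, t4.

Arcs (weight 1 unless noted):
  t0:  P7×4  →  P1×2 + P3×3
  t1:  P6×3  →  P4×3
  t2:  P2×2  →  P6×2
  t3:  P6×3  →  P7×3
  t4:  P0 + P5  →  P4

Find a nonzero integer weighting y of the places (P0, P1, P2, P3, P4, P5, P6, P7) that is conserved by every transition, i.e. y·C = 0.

y = (P0:0, P1:3, P2:0, P3:-2, P4:0, P5:0, P6:0, P7:0)

Incidence matrix C (rows=places, cols=transitions):
       t0   t1   t2   t3   t4
   P0   0    0    0    0   -1
   P1   2    0    0    0    0
   P2   0    0   -2    0    0
   P3   3    0    0    0    0
   P4   0    3    0    0    1
   P5   0    0    0    0   -1
   P6   0   -3    2   -3    0
   P7  -4    0    0    3    0

Candidate y = [0, 3, 0, -2, 0, 0, 0, 0]; check y·C column-wise:
  col t0: 3·2 + -2·3 + 0·-4 = 0
  col t1: 3·0 + -2·0 + 0·3 + 0·-3 = 0
  col t2: 3·0 + 0·-2 + -2·0 + 0·2 = 0
  col t3: 3·0 + -2·0 + 0·-3 + 0·3 = 0
  col t4: 0·-1 + 3·0 + -2·0 + 0·1 + 0·-1 = 0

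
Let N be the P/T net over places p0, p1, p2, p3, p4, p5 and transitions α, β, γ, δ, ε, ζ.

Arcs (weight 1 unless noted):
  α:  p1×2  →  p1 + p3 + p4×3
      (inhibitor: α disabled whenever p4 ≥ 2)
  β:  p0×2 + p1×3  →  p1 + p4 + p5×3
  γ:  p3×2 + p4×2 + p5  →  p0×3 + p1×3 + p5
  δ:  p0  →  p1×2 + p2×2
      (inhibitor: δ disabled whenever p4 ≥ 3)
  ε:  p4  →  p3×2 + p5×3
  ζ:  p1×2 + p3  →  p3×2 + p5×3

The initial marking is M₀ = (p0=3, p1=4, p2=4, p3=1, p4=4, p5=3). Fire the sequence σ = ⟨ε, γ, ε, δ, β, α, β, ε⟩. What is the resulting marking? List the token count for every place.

(p0=1, p1=4, p2=6, p3=6, p4=4, p5=18)

step 1: fire ε:  (p0=3, p1=4, p2=4, p3=1, p4=4, p5=3) → (p0=3, p1=4, p2=4, p3=3, p4=3, p5=6)
step 2: fire γ:  (p0=3, p1=4, p2=4, p3=3, p4=3, p5=6) → (p0=6, p1=7, p2=4, p3=1, p4=1, p5=6)
step 3: fire ε:  (p0=6, p1=7, p2=4, p3=1, p4=1, p5=6) → (p0=6, p1=7, p2=4, p3=3, p4=0, p5=9)
step 4: fire δ:  (p0=6, p1=7, p2=4, p3=3, p4=0, p5=9) → (p0=5, p1=9, p2=6, p3=3, p4=0, p5=9)
step 5: fire β:  (p0=5, p1=9, p2=6, p3=3, p4=0, p5=9) → (p0=3, p1=7, p2=6, p3=3, p4=1, p5=12)
step 6: fire α:  (p0=3, p1=7, p2=6, p3=3, p4=1, p5=12) → (p0=3, p1=6, p2=6, p3=4, p4=4, p5=12)
step 7: fire β:  (p0=3, p1=6, p2=6, p3=4, p4=4, p5=12) → (p0=1, p1=4, p2=6, p3=4, p4=5, p5=15)
step 8: fire ε:  (p0=1, p1=4, p2=6, p3=4, p4=5, p5=15) → (p0=1, p1=4, p2=6, p3=6, p4=4, p5=18)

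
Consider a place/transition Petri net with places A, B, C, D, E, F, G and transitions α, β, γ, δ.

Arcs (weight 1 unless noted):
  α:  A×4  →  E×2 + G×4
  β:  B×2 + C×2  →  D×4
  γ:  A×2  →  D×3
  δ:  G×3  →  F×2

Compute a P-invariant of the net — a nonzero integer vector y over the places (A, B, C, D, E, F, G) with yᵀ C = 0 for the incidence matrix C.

Incidence matrix C (rows=places, cols=transitions):
        α    β    γ    δ
    A  -4    0   -2    0
    B   0   -2    0    0
    C   0   -2    0    0
    D   0    4    3    0
    E   2    0    0    0
    F   0    0    0    2
    G   4    0    0   -3

Candidate y = [0, 1, -1, 0, 0, 0, 0]; check y·C column-wise:
  col α: 0·-4 + 1·0 + -1·0 + 0·2 + 0·4 = 0
  col β: 1·-2 + -1·-2 + 0·4 = 0
  col γ: 0·-2 + 1·0 + -1·0 + 0·3 = 0
  col δ: 1·0 + -1·0 + 0·2 + 0·-3 = 0

y = (A:0, B:1, C:-1, D:0, E:0, F:0, G:0)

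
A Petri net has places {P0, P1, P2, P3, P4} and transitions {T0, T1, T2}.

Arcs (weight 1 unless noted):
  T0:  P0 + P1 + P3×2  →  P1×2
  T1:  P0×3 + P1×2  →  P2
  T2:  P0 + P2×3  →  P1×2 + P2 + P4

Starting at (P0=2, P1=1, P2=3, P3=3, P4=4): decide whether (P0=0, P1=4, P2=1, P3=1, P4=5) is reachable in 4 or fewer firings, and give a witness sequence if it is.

step 1: fire T0:  (P0=2, P1=1, P2=3, P3=3, P4=4) → (P0=1, P1=2, P2=3, P3=1, P4=4)
step 2: fire T2:  (P0=1, P1=2, P2=3, P3=1, P4=4) → (P0=0, P1=4, P2=1, P3=1, P4=5)

YES — reachable via ⟨T0, T2⟩ (2 firings)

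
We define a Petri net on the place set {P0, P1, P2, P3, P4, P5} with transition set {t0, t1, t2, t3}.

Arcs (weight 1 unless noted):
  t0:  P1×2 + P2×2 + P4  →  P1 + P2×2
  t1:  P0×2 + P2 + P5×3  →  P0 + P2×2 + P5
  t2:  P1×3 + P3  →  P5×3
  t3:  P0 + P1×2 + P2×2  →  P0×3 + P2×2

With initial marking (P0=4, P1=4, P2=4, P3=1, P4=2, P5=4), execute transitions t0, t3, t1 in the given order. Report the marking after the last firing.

step 1: fire t0:  (P0=4, P1=4, P2=4, P3=1, P4=2, P5=4) → (P0=4, P1=3, P2=4, P3=1, P4=1, P5=4)
step 2: fire t3:  (P0=4, P1=3, P2=4, P3=1, P4=1, P5=4) → (P0=6, P1=1, P2=4, P3=1, P4=1, P5=4)
step 3: fire t1:  (P0=6, P1=1, P2=4, P3=1, P4=1, P5=4) → (P0=5, P1=1, P2=5, P3=1, P4=1, P5=2)

(P0=5, P1=1, P2=5, P3=1, P4=1, P5=2)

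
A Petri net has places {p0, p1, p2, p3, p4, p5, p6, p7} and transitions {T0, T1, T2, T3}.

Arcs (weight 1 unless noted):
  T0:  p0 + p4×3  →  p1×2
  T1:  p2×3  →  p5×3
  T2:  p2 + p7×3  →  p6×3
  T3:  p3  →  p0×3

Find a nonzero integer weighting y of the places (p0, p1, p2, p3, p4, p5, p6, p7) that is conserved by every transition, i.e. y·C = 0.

Incidence matrix C (rows=places, cols=transitions):
       T0   T1   T2   T3
   p0  -1    0    0    3
   p1   2    0    0    0
   p2   0   -3   -1    0
   p3   0    0    0   -1
   p4  -3    0    0    0
   p5   0    3    0    0
   p6   0    0    3    0
   p7   0    0   -3    0

Candidate y = [2, 1, 0, 6, 0, 0, 0, 0]; check y·C column-wise:
  col T0: 2·-1 + 1·2 + 6·0 + 0·-3 = 0
  col T1: 2·0 + 1·0 + 0·-3 + 6·0 + 0·3 = 0
  col T2: 2·0 + 1·0 + 0·-1 + 6·0 + 0·3 + 0·-3 = 0
  col T3: 2·3 + 1·0 + 6·-1 = 0

y = (p0:2, p1:1, p2:0, p3:6, p4:0, p5:0, p6:0, p7:0)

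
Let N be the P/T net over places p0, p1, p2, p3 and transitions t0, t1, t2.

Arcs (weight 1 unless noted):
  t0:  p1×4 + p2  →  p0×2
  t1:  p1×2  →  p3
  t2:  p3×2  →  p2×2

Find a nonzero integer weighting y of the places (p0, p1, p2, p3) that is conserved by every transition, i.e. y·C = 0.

Incidence matrix C (rows=places, cols=transitions):
       t0   t1   t2
   p0   2    0    0
   p1  -4   -2    0
   p2  -1    0    2
   p3   0    1   -2

Candidate y = [3, 1, 2, 2]; check y·C column-wise:
  col t0: 3·2 + 1·-4 + 2·-1 + 2·0 = 0
  col t1: 3·0 + 1·-2 + 2·0 + 2·1 = 0
  col t2: 3·0 + 1·0 + 2·2 + 2·-2 = 0

y = (p0:3, p1:1, p2:2, p3:2)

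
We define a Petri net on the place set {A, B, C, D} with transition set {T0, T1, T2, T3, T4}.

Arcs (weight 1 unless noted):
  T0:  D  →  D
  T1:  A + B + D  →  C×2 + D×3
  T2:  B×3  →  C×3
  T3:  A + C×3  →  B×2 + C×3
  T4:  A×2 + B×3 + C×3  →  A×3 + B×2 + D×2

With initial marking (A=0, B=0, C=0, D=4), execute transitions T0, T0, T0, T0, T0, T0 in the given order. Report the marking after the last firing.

(A=0, B=0, C=0, D=4)

step 1: fire T0:  (A=0, B=0, C=0, D=4) → (A=0, B=0, C=0, D=4)
step 2: fire T0:  (A=0, B=0, C=0, D=4) → (A=0, B=0, C=0, D=4)
step 3: fire T0:  (A=0, B=0, C=0, D=4) → (A=0, B=0, C=0, D=4)
step 4: fire T0:  (A=0, B=0, C=0, D=4) → (A=0, B=0, C=0, D=4)
step 5: fire T0:  (A=0, B=0, C=0, D=4) → (A=0, B=0, C=0, D=4)
step 6: fire T0:  (A=0, B=0, C=0, D=4) → (A=0, B=0, C=0, D=4)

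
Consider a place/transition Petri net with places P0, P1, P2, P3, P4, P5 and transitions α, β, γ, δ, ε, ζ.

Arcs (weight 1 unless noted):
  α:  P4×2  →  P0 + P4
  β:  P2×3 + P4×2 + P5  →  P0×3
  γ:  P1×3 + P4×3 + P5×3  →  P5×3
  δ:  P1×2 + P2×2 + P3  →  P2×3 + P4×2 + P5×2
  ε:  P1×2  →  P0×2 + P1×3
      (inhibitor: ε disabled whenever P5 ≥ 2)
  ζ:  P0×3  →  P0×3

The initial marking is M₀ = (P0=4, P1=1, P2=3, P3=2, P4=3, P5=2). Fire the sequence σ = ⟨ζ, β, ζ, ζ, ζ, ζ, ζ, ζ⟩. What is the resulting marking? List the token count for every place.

(P0=7, P1=1, P2=0, P3=2, P4=1, P5=1)

step 1: fire ζ:  (P0=4, P1=1, P2=3, P3=2, P4=3, P5=2) → (P0=4, P1=1, P2=3, P3=2, P4=3, P5=2)
step 2: fire β:  (P0=4, P1=1, P2=3, P3=2, P4=3, P5=2) → (P0=7, P1=1, P2=0, P3=2, P4=1, P5=1)
step 3: fire ζ:  (P0=7, P1=1, P2=0, P3=2, P4=1, P5=1) → (P0=7, P1=1, P2=0, P3=2, P4=1, P5=1)
step 4: fire ζ:  (P0=7, P1=1, P2=0, P3=2, P4=1, P5=1) → (P0=7, P1=1, P2=0, P3=2, P4=1, P5=1)
step 5: fire ζ:  (P0=7, P1=1, P2=0, P3=2, P4=1, P5=1) → (P0=7, P1=1, P2=0, P3=2, P4=1, P5=1)
step 6: fire ζ:  (P0=7, P1=1, P2=0, P3=2, P4=1, P5=1) → (P0=7, P1=1, P2=0, P3=2, P4=1, P5=1)
step 7: fire ζ:  (P0=7, P1=1, P2=0, P3=2, P4=1, P5=1) → (P0=7, P1=1, P2=0, P3=2, P4=1, P5=1)
step 8: fire ζ:  (P0=7, P1=1, P2=0, P3=2, P4=1, P5=1) → (P0=7, P1=1, P2=0, P3=2, P4=1, P5=1)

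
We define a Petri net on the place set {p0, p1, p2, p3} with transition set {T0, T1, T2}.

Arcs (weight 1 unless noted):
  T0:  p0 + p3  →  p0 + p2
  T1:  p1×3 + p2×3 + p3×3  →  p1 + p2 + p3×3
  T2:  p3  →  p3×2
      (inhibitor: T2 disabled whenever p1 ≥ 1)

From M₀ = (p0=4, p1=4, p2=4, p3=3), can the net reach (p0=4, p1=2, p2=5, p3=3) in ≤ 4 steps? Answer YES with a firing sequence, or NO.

NO — not reachable within 4 firings

depth 0: 1 marking
depth 1: 3 markings reached so far
depth 2: 5 markings reached so far
depth 3: 7 markings reached so far
depth 4: 8 markings reached so far
target is not among the 8 markings reachable within 4 steps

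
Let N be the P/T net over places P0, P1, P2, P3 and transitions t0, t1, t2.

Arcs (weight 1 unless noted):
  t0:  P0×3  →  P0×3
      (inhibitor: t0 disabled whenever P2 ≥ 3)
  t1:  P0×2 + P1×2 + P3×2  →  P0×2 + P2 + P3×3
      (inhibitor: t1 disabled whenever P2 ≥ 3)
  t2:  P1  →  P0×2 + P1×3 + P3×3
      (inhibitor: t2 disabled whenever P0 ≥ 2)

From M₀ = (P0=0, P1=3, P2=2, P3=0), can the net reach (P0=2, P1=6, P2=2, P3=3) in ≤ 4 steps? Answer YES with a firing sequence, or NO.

NO — not reachable within 4 firings

depth 0: 1 marking
depth 1: 2 markings reached so far
depth 2: 3 markings reached so far
depth 3: 3 markings reached so far
(frontier empty at depth 3; search complete)
target is not among the 3 markings reachable within 4 steps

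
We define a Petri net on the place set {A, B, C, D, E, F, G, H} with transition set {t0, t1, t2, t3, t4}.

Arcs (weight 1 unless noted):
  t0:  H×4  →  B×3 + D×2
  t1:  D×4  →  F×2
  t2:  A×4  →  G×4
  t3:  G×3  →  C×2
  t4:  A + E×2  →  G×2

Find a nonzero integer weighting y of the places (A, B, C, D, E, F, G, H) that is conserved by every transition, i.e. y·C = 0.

Incidence matrix C (rows=places, cols=transitions):
       t0   t1   t2   t3   t4
    A   0    0   -4    0   -1
    B   3    0    0    0    0
    C   0    0    0    2    0
    D   2   -4    0    0    0
    E   0    0    0    0   -2
    F   0    2    0    0    0
    G   0    0    4   -3    2
    H  -4    0    0    0    0

Candidate y = [0, 2, 0, -3, 0, -6, 0, 0]; check y·C column-wise:
  col t0: 2·3 + -3·2 + -6·0 + 0·-4 = 0
  col t1: 2·0 + -3·-4 + -6·2 = 0
  col t2: 0·-4 + 2·0 + -3·0 + -6·0 + 0·4 = 0
  col t3: 2·0 + 0·2 + -3·0 + -6·0 + 0·-3 = 0
  col t4: 0·-1 + 2·0 + -3·0 + 0·-2 + -6·0 + 0·2 = 0

y = (A:0, B:2, C:0, D:-3, E:0, F:-6, G:0, H:0)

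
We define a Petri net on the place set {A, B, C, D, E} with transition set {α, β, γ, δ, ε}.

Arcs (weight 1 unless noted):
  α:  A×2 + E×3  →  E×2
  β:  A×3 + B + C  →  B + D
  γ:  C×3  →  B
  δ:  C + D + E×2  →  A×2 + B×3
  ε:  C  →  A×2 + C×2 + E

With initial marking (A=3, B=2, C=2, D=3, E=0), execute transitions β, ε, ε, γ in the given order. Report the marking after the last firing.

step 1: fire β:  (A=3, B=2, C=2, D=3, E=0) → (A=0, B=2, C=1, D=4, E=0)
step 2: fire ε:  (A=0, B=2, C=1, D=4, E=0) → (A=2, B=2, C=2, D=4, E=1)
step 3: fire ε:  (A=2, B=2, C=2, D=4, E=1) → (A=4, B=2, C=3, D=4, E=2)
step 4: fire γ:  (A=4, B=2, C=3, D=4, E=2) → (A=4, B=3, C=0, D=4, E=2)

(A=4, B=3, C=0, D=4, E=2)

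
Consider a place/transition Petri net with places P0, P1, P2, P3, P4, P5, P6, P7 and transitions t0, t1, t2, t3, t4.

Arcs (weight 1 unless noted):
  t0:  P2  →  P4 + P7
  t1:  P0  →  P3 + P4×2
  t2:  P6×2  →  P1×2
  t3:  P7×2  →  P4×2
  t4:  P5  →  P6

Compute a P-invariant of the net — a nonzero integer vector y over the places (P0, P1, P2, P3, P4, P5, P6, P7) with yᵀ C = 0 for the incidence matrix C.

Incidence matrix C (rows=places, cols=transitions):
       t0   t1   t2   t3   t4
   P0   0   -1    0    0    0
   P1   0    0    2    0    0
   P2  -1    0    0    0    0
   P3   0    1    0    0    0
   P4   1    2    0    2    0
   P5   0    0    0    0   -1
   P6   0    0   -2    0    1
   P7   1    0    0   -2    0

Candidate y = [1, 0, 0, 1, 0, 0, 0, 0]; check y·C column-wise:
  col t0: 1·0 + 0·-1 + 1·0 + 0·1 + 0·1 = 0
  col t1: 1·-1 + 1·1 + 0·2 = 0
  col t2: 1·0 + 0·2 + 1·0 + 0·-2 = 0
  col t3: 1·0 + 1·0 + 0·2 + 0·-2 = 0
  col t4: 1·0 + 1·0 + 0·-1 + 0·1 = 0

y = (P0:1, P1:0, P2:0, P3:1, P4:0, P5:0, P6:0, P7:0)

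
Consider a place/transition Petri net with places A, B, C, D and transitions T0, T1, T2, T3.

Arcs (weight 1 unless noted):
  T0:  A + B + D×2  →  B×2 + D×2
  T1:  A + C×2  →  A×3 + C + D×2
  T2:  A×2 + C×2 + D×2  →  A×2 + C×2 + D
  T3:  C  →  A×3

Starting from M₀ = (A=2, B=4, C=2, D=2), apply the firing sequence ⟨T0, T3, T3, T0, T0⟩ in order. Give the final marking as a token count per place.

(A=5, B=7, C=0, D=2)

step 1: fire T0:  (A=2, B=4, C=2, D=2) → (A=1, B=5, C=2, D=2)
step 2: fire T3:  (A=1, B=5, C=2, D=2) → (A=4, B=5, C=1, D=2)
step 3: fire T3:  (A=4, B=5, C=1, D=2) → (A=7, B=5, C=0, D=2)
step 4: fire T0:  (A=7, B=5, C=0, D=2) → (A=6, B=6, C=0, D=2)
step 5: fire T0:  (A=6, B=6, C=0, D=2) → (A=5, B=7, C=0, D=2)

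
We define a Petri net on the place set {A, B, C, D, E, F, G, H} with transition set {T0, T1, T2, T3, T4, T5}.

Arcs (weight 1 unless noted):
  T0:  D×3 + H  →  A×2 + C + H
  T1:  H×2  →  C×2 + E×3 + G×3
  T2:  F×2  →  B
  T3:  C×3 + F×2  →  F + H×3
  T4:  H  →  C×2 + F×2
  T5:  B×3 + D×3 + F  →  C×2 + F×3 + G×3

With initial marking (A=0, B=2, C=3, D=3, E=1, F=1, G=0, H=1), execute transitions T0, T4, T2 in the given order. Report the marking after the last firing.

(A=2, B=3, C=6, D=0, E=1, F=1, G=0, H=0)

step 1: fire T0:  (A=0, B=2, C=3, D=3, E=1, F=1, G=0, H=1) → (A=2, B=2, C=4, D=0, E=1, F=1, G=0, H=1)
step 2: fire T4:  (A=2, B=2, C=4, D=0, E=1, F=1, G=0, H=1) → (A=2, B=2, C=6, D=0, E=1, F=3, G=0, H=0)
step 3: fire T2:  (A=2, B=2, C=6, D=0, E=1, F=3, G=0, H=0) → (A=2, B=3, C=6, D=0, E=1, F=1, G=0, H=0)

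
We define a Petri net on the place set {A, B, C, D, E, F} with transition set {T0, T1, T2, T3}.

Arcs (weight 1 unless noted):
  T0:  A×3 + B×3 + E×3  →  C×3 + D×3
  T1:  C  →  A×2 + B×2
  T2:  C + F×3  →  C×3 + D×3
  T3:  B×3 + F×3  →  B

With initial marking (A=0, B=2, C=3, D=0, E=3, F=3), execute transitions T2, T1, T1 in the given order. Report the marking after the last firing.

(A=4, B=6, C=3, D=3, E=3, F=0)

step 1: fire T2:  (A=0, B=2, C=3, D=0, E=3, F=3) → (A=0, B=2, C=5, D=3, E=3, F=0)
step 2: fire T1:  (A=0, B=2, C=5, D=3, E=3, F=0) → (A=2, B=4, C=4, D=3, E=3, F=0)
step 3: fire T1:  (A=2, B=4, C=4, D=3, E=3, F=0) → (A=4, B=6, C=3, D=3, E=3, F=0)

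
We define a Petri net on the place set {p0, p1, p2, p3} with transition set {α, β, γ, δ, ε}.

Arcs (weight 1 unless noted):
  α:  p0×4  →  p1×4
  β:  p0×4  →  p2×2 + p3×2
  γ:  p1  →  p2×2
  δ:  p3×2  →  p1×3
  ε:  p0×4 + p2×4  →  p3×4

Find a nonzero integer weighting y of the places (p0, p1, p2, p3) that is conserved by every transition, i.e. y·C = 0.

Incidence matrix C (rows=places, cols=transitions):
        α    β    γ    δ    ε
   p0  -4   -4    0    0   -4
   p1   4    0   -1    3    0
   p2   0    2    2    0   -4
   p3   0    2    0   -2    4

Candidate y = [2, 2, 1, 3]; check y·C column-wise:
  col α: 2·-4 + 2·4 + 1·0 + 3·0 = 0
  col β: 2·-4 + 2·0 + 1·2 + 3·2 = 0
  col γ: 2·0 + 2·-1 + 1·2 + 3·0 = 0
  col δ: 2·0 + 2·3 + 1·0 + 3·-2 = 0
  col ε: 2·-4 + 2·0 + 1·-4 + 3·4 = 0

y = (p0:2, p1:2, p2:1, p3:3)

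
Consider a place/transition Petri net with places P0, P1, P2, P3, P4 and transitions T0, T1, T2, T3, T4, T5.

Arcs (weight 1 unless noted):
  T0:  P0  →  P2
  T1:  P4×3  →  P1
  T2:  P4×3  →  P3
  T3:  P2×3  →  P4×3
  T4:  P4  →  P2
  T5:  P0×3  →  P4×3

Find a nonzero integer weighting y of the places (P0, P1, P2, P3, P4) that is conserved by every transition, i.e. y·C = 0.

y = (P0:1, P1:3, P2:1, P3:3, P4:1)

Incidence matrix C (rows=places, cols=transitions):
       T0   T1   T2   T3   T4   T5
   P0  -1    0    0    0    0   -3
   P1   0    1    0    0    0    0
   P2   1    0    0   -3    1    0
   P3   0    0    1    0    0    0
   P4   0   -3   -3    3   -1    3

Candidate y = [1, 3, 1, 3, 1]; check y·C column-wise:
  col T0: 1·-1 + 3·0 + 1·1 + 3·0 + 1·0 = 0
  col T1: 1·0 + 3·1 + 1·0 + 3·0 + 1·-3 = 0
  col T2: 1·0 + 3·0 + 1·0 + 3·1 + 1·-3 = 0
  col T3: 1·0 + 3·0 + 1·-3 + 3·0 + 1·3 = 0
  col T4: 1·0 + 3·0 + 1·1 + 3·0 + 1·-1 = 0
  col T5: 1·-3 + 3·0 + 1·0 + 3·0 + 1·3 = 0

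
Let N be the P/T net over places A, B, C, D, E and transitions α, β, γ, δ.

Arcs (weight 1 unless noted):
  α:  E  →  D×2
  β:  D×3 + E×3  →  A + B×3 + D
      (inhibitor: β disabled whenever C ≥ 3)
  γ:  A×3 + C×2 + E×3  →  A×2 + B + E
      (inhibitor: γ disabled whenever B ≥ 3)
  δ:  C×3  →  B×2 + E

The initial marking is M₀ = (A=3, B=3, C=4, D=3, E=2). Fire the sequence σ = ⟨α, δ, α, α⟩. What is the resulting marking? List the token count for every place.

step 1: fire α:  (A=3, B=3, C=4, D=3, E=2) → (A=3, B=3, C=4, D=5, E=1)
step 2: fire δ:  (A=3, B=3, C=4, D=5, E=1) → (A=3, B=5, C=1, D=5, E=2)
step 3: fire α:  (A=3, B=5, C=1, D=5, E=2) → (A=3, B=5, C=1, D=7, E=1)
step 4: fire α:  (A=3, B=5, C=1, D=7, E=1) → (A=3, B=5, C=1, D=9, E=0)

(A=3, B=5, C=1, D=9, E=0)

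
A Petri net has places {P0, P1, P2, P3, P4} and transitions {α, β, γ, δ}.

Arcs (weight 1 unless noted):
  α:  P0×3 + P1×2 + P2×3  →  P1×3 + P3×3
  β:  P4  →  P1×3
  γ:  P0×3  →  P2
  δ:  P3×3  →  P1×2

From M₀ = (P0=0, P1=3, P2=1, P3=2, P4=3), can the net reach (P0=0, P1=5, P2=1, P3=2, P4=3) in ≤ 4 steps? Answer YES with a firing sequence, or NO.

depth 0: 1 marking
depth 1: 2 markings reached so far
depth 2: 3 markings reached so far
depth 3: 4 markings reached so far
depth 4: 4 markings reached so far
(frontier empty at depth 4; search complete)
target is not among the 4 markings reachable within 4 steps

NO — not reachable within 4 firings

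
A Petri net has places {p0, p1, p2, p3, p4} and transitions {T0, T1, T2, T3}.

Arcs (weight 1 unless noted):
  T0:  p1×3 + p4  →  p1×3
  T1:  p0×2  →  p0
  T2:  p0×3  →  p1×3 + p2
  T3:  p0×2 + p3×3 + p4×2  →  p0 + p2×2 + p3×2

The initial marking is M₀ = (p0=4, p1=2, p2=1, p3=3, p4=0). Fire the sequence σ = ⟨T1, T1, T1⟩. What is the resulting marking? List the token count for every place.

step 1: fire T1:  (p0=4, p1=2, p2=1, p3=3, p4=0) → (p0=3, p1=2, p2=1, p3=3, p4=0)
step 2: fire T1:  (p0=3, p1=2, p2=1, p3=3, p4=0) → (p0=2, p1=2, p2=1, p3=3, p4=0)
step 3: fire T1:  (p0=2, p1=2, p2=1, p3=3, p4=0) → (p0=1, p1=2, p2=1, p3=3, p4=0)

(p0=1, p1=2, p2=1, p3=3, p4=0)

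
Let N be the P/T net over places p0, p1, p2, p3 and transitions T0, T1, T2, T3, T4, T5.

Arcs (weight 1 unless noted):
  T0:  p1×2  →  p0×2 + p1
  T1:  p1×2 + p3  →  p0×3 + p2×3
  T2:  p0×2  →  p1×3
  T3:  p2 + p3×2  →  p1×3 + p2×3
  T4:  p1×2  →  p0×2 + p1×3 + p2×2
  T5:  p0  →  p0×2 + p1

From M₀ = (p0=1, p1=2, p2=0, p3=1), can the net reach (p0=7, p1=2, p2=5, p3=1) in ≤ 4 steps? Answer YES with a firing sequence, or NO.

depth 0: 1 marking
depth 1: 5 markings reached so far
depth 2: 16 markings reached so far
depth 3: 40 markings reached so far
depth 4: 83 markings reached so far
target is not among the 83 markings reachable within 4 steps

NO — not reachable within 4 firings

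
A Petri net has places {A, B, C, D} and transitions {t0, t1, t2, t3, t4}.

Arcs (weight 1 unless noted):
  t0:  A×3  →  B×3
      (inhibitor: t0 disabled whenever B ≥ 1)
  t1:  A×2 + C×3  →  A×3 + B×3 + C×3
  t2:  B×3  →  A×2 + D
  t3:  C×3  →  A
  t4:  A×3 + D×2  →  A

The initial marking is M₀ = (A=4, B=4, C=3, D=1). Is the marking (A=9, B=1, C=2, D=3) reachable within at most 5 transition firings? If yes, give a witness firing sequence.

NO — not reachable within 5 firings

depth 0: 1 marking
depth 1: 4 markings reached so far
depth 2: 9 markings reached so far
depth 3: 16 markings reached so far
depth 4: 25 markings reached so far
depth 5: 36 markings reached so far
target is not among the 36 markings reachable within 5 steps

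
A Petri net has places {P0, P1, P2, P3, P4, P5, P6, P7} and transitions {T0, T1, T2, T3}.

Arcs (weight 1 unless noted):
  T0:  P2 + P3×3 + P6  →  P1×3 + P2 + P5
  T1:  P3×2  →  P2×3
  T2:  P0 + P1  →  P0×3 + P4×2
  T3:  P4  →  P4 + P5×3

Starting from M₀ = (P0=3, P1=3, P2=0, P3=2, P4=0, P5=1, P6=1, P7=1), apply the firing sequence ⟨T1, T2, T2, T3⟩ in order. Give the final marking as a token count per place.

(P0=7, P1=1, P2=3, P3=0, P4=4, P5=4, P6=1, P7=1)

step 1: fire T1:  (P0=3, P1=3, P2=0, P3=2, P4=0, P5=1, P6=1, P7=1) → (P0=3, P1=3, P2=3, P3=0, P4=0, P5=1, P6=1, P7=1)
step 2: fire T2:  (P0=3, P1=3, P2=3, P3=0, P4=0, P5=1, P6=1, P7=1) → (P0=5, P1=2, P2=3, P3=0, P4=2, P5=1, P6=1, P7=1)
step 3: fire T2:  (P0=5, P1=2, P2=3, P3=0, P4=2, P5=1, P6=1, P7=1) → (P0=7, P1=1, P2=3, P3=0, P4=4, P5=1, P6=1, P7=1)
step 4: fire T3:  (P0=7, P1=1, P2=3, P3=0, P4=4, P5=1, P6=1, P7=1) → (P0=7, P1=1, P2=3, P3=0, P4=4, P5=4, P6=1, P7=1)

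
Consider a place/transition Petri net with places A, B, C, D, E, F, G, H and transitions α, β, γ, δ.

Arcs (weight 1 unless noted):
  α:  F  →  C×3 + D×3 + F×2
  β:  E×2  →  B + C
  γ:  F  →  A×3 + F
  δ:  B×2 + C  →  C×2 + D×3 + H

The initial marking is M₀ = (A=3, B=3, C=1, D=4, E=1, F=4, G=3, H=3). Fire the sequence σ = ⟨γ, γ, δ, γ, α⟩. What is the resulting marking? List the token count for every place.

step 1: fire γ:  (A=3, B=3, C=1, D=4, E=1, F=4, G=3, H=3) → (A=6, B=3, C=1, D=4, E=1, F=4, G=3, H=3)
step 2: fire γ:  (A=6, B=3, C=1, D=4, E=1, F=4, G=3, H=3) → (A=9, B=3, C=1, D=4, E=1, F=4, G=3, H=3)
step 3: fire δ:  (A=9, B=3, C=1, D=4, E=1, F=4, G=3, H=3) → (A=9, B=1, C=2, D=7, E=1, F=4, G=3, H=4)
step 4: fire γ:  (A=9, B=1, C=2, D=7, E=1, F=4, G=3, H=4) → (A=12, B=1, C=2, D=7, E=1, F=4, G=3, H=4)
step 5: fire α:  (A=12, B=1, C=2, D=7, E=1, F=4, G=3, H=4) → (A=12, B=1, C=5, D=10, E=1, F=5, G=3, H=4)

(A=12, B=1, C=5, D=10, E=1, F=5, G=3, H=4)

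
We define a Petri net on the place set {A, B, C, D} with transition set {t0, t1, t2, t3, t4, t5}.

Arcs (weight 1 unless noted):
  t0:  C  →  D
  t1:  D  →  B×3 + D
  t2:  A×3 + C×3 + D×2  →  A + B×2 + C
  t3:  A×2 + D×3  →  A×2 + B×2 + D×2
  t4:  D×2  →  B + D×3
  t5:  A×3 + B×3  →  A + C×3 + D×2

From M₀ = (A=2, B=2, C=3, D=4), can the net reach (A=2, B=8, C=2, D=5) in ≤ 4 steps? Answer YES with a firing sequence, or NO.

YES — reachable via ⟨t0, t1, t1⟩ (3 firings)

step 1: fire t0:  (A=2, B=2, C=3, D=4) → (A=2, B=2, C=2, D=5)
step 2: fire t1:  (A=2, B=2, C=2, D=5) → (A=2, B=5, C=2, D=5)
step 3: fire t1:  (A=2, B=5, C=2, D=5) → (A=2, B=8, C=2, D=5)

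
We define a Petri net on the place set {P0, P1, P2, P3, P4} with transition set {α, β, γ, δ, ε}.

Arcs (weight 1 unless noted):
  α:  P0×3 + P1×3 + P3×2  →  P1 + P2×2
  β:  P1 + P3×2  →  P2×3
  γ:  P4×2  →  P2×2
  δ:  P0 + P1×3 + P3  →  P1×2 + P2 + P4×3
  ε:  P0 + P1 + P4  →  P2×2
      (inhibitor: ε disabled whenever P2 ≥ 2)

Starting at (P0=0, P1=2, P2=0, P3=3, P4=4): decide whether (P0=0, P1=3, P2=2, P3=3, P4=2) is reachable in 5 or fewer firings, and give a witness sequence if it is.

depth 0: 1 marking
depth 1: 3 markings reached so far
depth 2: 5 markings reached so far
depth 3: 6 markings reached so far
depth 4: 6 markings reached so far
(frontier empty at depth 4; search complete)
target is not among the 6 markings reachable within 5 steps

NO — not reachable within 5 firings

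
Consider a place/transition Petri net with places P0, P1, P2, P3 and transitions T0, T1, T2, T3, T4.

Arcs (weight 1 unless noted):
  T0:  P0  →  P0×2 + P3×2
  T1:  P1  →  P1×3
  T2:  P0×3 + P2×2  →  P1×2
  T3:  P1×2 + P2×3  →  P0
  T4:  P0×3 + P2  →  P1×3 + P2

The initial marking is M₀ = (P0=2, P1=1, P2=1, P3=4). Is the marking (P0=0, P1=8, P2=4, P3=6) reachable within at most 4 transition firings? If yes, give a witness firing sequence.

NO — not reachable within 4 firings

depth 0: 1 marking
depth 1: 3 markings reached so far
depth 2: 7 markings reached so far
depth 3: 13 markings reached so far
depth 4: 21 markings reached so far
target is not among the 21 markings reachable within 4 steps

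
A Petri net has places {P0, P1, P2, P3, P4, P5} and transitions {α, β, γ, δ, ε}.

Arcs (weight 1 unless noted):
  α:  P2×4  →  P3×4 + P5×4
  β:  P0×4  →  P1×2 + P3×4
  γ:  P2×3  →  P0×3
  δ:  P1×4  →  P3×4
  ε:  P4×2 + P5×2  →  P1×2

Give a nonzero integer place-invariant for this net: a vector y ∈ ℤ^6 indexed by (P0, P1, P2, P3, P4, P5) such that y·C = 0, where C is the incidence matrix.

y = (P0:3, P1:2, P2:3, P3:2, P4:1, P5:1)

Incidence matrix C (rows=places, cols=transitions):
        α    β    γ    δ    ε
   P0   0   -4    3    0    0
   P1   0    2    0   -4    2
   P2  -4    0   -3    0    0
   P3   4    4    0    4    0
   P4   0    0    0    0   -2
   P5   4    0    0    0   -2

Candidate y = [3, 2, 3, 2, 1, 1]; check y·C column-wise:
  col α: 3·0 + 2·0 + 3·-4 + 2·4 + 1·0 + 1·4 = 0
  col β: 3·-4 + 2·2 + 3·0 + 2·4 + 1·0 + 1·0 = 0
  col γ: 3·3 + 2·0 + 3·-3 + 2·0 + 1·0 + 1·0 = 0
  col δ: 3·0 + 2·-4 + 3·0 + 2·4 + 1·0 + 1·0 = 0
  col ε: 3·0 + 2·2 + 3·0 + 2·0 + 1·-2 + 1·-2 = 0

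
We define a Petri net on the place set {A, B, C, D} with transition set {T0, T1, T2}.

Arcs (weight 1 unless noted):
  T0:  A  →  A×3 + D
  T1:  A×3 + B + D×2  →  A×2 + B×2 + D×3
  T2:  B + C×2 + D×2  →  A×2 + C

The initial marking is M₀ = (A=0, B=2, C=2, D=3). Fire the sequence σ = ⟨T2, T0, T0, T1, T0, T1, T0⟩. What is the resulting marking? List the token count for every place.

(A=8, B=3, C=1, D=7)

step 1: fire T2:  (A=0, B=2, C=2, D=3) → (A=2, B=1, C=1, D=1)
step 2: fire T0:  (A=2, B=1, C=1, D=1) → (A=4, B=1, C=1, D=2)
step 3: fire T0:  (A=4, B=1, C=1, D=2) → (A=6, B=1, C=1, D=3)
step 4: fire T1:  (A=6, B=1, C=1, D=3) → (A=5, B=2, C=1, D=4)
step 5: fire T0:  (A=5, B=2, C=1, D=4) → (A=7, B=2, C=1, D=5)
step 6: fire T1:  (A=7, B=2, C=1, D=5) → (A=6, B=3, C=1, D=6)
step 7: fire T0:  (A=6, B=3, C=1, D=6) → (A=8, B=3, C=1, D=7)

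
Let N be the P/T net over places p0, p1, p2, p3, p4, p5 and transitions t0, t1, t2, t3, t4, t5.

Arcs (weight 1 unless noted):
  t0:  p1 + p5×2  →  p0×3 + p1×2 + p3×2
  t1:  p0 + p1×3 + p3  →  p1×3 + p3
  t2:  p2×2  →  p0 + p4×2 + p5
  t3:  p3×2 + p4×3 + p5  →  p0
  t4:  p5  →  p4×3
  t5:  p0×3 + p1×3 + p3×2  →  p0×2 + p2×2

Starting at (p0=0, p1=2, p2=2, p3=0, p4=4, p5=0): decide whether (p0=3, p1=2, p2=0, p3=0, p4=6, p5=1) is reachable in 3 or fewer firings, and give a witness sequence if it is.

NO — not reachable within 3 firings

depth 0: 1 marking
depth 1: 2 markings reached so far
depth 2: 3 markings reached so far
depth 3: 3 markings reached so far
(frontier empty at depth 3; search complete)
target is not among the 3 markings reachable within 3 steps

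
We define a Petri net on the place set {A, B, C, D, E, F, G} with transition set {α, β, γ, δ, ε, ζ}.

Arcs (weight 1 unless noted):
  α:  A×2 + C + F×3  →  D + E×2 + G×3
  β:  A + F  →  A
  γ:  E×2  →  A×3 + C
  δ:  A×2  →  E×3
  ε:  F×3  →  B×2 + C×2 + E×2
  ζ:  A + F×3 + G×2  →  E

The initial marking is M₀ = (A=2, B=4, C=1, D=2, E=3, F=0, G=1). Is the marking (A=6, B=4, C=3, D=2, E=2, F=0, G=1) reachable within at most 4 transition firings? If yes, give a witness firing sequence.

YES — reachable via ⟨γ, δ, γ⟩ (3 firings)

step 1: fire γ:  (A=2, B=4, C=1, D=2, E=3, F=0, G=1) → (A=5, B=4, C=2, D=2, E=1, F=0, G=1)
step 2: fire δ:  (A=5, B=4, C=2, D=2, E=1, F=0, G=1) → (A=3, B=4, C=2, D=2, E=4, F=0, G=1)
step 3: fire γ:  (A=3, B=4, C=2, D=2, E=4, F=0, G=1) → (A=6, B=4, C=3, D=2, E=2, F=0, G=1)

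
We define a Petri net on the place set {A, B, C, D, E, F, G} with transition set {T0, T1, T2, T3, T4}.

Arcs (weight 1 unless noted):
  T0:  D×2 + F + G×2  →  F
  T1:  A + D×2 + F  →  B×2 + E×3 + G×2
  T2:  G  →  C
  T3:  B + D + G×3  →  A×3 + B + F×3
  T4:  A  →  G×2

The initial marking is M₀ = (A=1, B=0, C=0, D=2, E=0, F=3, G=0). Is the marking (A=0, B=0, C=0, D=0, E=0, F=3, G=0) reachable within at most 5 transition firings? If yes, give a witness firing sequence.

YES — reachable via ⟨T4, T0⟩ (2 firings)

step 1: fire T4:  (A=1, B=0, C=0, D=2, E=0, F=3, G=0) → (A=0, B=0, C=0, D=2, E=0, F=3, G=2)
step 2: fire T0:  (A=0, B=0, C=0, D=2, E=0, F=3, G=2) → (A=0, B=0, C=0, D=0, E=0, F=3, G=0)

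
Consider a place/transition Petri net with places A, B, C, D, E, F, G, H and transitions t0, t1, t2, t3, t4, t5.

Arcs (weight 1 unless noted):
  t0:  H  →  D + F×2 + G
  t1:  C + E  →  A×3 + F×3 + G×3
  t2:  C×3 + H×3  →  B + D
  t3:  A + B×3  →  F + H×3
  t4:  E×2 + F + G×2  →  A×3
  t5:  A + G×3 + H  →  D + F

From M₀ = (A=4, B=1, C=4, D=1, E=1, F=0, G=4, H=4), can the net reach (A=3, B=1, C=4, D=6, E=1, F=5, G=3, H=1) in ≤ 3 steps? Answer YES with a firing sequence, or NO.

NO — not reachable within 3 firings

depth 0: 1 marking
depth 1: 5 markings reached so far
depth 2: 12 markings reached so far
depth 3: 19 markings reached so far
target is not among the 19 markings reachable within 3 steps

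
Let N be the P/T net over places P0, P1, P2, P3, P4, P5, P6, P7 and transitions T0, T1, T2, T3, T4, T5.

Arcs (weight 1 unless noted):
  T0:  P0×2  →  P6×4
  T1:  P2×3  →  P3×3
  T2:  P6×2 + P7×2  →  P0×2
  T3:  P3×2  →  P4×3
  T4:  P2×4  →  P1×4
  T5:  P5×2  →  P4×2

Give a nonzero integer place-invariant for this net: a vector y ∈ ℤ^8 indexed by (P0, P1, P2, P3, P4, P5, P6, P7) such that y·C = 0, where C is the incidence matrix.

Incidence matrix C (rows=places, cols=transitions):
       T0   T1   T2   T3   T4   T5
   P0  -2    0    2    0    0    0
   P1   0    0    0    0    4    0
   P2   0   -3    0    0   -4    0
   P3   0    3    0   -2    0    0
   P4   0    0    0    3    0    2
   P5   0    0    0    0    0   -2
   P6   4    0   -2    0    0    0
   P7   0    0   -2    0    0    0

Candidate y = [0, 3, 3, 3, 2, 2, 0, 0]; check y·C column-wise:
  col T0: 0·-2 + 3·0 + 3·0 + 3·0 + 2·0 + 2·0 + 0·4 = 0
  col T1: 3·0 + 3·-3 + 3·3 + 2·0 + 2·0 = 0
  col T2: 0·2 + 3·0 + 3·0 + 3·0 + 2·0 + 2·0 + 0·-2 + 0·-2 = 0
  col T3: 3·0 + 3·0 + 3·-2 + 2·3 + 2·0 = 0
  col T4: 3·4 + 3·-4 + 3·0 + 2·0 + 2·0 = 0
  col T5: 3·0 + 3·0 + 3·0 + 2·2 + 2·-2 = 0

y = (P0:0, P1:3, P2:3, P3:3, P4:2, P5:2, P6:0, P7:0)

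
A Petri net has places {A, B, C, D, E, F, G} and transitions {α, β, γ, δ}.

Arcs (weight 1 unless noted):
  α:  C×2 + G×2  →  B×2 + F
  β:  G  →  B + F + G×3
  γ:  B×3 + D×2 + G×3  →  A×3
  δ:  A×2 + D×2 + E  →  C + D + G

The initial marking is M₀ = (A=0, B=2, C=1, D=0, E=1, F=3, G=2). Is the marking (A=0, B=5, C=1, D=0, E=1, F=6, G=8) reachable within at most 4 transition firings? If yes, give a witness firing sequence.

step 1: fire β:  (A=0, B=2, C=1, D=0, E=1, F=3, G=2) → (A=0, B=3, C=1, D=0, E=1, F=4, G=4)
step 2: fire β:  (A=0, B=3, C=1, D=0, E=1, F=4, G=4) → (A=0, B=4, C=1, D=0, E=1, F=5, G=6)
step 3: fire β:  (A=0, B=4, C=1, D=0, E=1, F=5, G=6) → (A=0, B=5, C=1, D=0, E=1, F=6, G=8)

YES — reachable via ⟨β, β, β⟩ (3 firings)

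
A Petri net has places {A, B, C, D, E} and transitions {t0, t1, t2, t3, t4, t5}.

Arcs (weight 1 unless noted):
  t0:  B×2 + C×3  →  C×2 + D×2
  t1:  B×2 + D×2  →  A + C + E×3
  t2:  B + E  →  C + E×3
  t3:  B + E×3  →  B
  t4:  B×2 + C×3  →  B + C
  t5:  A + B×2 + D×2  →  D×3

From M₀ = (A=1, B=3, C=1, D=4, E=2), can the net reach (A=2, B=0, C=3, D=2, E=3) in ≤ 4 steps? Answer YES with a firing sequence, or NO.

depth 0: 1 marking
depth 1: 4 markings reached so far
depth 2: 9 markings reached so far
depth 3: 13 markings reached so far
depth 4: 15 markings reached so far
target is not among the 15 markings reachable within 4 steps

NO — not reachable within 4 firings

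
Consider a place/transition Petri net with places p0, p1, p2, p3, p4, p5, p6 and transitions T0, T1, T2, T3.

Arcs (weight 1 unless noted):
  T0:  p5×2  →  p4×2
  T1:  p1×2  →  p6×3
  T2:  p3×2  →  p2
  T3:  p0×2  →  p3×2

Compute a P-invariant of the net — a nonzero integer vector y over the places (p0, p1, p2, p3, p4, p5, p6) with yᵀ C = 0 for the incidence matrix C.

Incidence matrix C (rows=places, cols=transitions):
       T0   T1   T2   T3
   p0   0    0    0   -2
   p1   0   -2    0    0
   p2   0    0    1    0
   p3   0    0   -2    2
   p4   2    0    0    0
   p5  -2    0    0    0
   p6   0    3    0    0

Candidate y = [1, 0, 2, 1, 0, 0, 0]; check y·C column-wise:
  col T0: 1·0 + 2·0 + 1·0 + 0·2 + 0·-2 = 0
  col T1: 1·0 + 0·-2 + 2·0 + 1·0 + 0·3 = 0
  col T2: 1·0 + 2·1 + 1·-2 = 0
  col T3: 1·-2 + 2·0 + 1·2 = 0

y = (p0:1, p1:0, p2:2, p3:1, p4:0, p5:0, p6:0)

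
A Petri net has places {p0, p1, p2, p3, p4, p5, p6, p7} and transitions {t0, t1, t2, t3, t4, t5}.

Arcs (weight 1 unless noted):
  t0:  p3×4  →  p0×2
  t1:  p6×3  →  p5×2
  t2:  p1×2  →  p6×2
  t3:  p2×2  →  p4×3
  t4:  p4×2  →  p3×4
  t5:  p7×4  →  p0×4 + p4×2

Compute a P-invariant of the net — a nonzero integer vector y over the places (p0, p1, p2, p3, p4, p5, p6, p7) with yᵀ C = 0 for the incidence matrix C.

y = (p0:0, p1:2, p2:0, p3:0, p4:0, p5:3, p6:2, p7:0)

Incidence matrix C (rows=places, cols=transitions):
       t0   t1   t2   t3   t4   t5
   p0   2    0    0    0    0    4
   p1   0    0   -2    0    0    0
   p2   0    0    0   -2    0    0
   p3  -4    0    0    0    4    0
   p4   0    0    0    3   -2    2
   p5   0    2    0    0    0    0
   p6   0   -3    2    0    0    0
   p7   0    0    0    0    0   -4

Candidate y = [0, 2, 0, 0, 0, 3, 2, 0]; check y·C column-wise:
  col t0: 0·2 + 2·0 + 0·-4 + 3·0 + 2·0 = 0
  col t1: 2·0 + 3·2 + 2·-3 = 0
  col t2: 2·-2 + 3·0 + 2·2 = 0
  col t3: 2·0 + 0·-2 + 0·3 + 3·0 + 2·0 = 0
  col t4: 2·0 + 0·4 + 0·-2 + 3·0 + 2·0 = 0
  col t5: 0·4 + 2·0 + 0·2 + 3·0 + 2·0 + 0·-4 = 0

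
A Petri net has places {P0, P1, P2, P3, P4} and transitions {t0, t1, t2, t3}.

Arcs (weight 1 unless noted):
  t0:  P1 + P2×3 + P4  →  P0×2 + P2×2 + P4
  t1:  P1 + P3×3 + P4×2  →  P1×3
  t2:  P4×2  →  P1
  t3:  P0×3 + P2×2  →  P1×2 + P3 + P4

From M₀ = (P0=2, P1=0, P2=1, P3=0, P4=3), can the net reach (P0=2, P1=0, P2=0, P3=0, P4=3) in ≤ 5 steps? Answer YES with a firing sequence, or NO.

depth 0: 1 marking
depth 1: 2 markings reached so far
depth 2: 2 markings reached so far
(frontier empty at depth 2; search complete)
target is not among the 2 markings reachable within 5 steps

NO — not reachable within 5 firings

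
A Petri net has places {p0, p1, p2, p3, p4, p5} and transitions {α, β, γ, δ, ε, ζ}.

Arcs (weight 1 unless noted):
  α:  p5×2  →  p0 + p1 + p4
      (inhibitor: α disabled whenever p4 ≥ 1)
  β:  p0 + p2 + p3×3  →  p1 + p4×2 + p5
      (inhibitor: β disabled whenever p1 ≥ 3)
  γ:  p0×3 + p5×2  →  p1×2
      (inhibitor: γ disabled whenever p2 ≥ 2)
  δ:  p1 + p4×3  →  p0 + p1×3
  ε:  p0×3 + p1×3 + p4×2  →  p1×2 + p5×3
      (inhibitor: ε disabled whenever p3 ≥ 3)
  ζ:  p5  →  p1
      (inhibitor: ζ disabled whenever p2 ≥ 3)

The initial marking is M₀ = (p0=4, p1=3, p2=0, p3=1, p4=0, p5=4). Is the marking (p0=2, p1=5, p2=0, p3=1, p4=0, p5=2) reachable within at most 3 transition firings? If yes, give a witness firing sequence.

depth 0: 1 marking
depth 1: 4 markings reached so far
depth 2: 8 markings reached so far
depth 3: 11 markings reached so far
target is not among the 11 markings reachable within 3 steps

NO — not reachable within 3 firings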